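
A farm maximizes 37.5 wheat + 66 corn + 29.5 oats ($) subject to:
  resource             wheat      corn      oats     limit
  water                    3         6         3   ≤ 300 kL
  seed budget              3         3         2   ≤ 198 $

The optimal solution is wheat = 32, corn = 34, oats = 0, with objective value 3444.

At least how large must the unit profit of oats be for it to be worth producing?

Check each constraint at x*: water 300/300 (tight); seed budget 198/198 (tight).
The binding rows give the dual system: 3·y_water + 3·y_seed budget = 37.5 and 6·y_water + 3·y_seed budget = 66.
→ y_water = 9.5 and y_seed budget = 3.
oats enters the basis when its profit ≥ yᵀa₃ = 9.5·3 + 3·2 = 34.5.

34.5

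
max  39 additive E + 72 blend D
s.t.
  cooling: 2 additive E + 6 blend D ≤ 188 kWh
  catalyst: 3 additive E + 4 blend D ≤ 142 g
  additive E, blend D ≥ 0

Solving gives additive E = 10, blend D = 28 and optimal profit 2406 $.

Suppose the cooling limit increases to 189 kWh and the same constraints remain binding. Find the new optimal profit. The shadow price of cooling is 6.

Δb = 1, so new z* = 2406 + (6)·(1) = 2406 + 6 = 2412.

2412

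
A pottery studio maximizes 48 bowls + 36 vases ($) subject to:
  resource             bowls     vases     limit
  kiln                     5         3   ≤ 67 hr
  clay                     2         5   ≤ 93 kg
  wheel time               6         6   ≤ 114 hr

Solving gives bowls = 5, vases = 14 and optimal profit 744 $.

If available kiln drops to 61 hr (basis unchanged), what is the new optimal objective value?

Binding: kiln and wheel time. Non-binding: clay (13 unused).
Since clay is not tight, its dual is 0.
From A_Bᵀ y = c: 5·y_kiln + 6·y_wheel time = 48; 3·y_kiln + 6·y_wheel time = 36.
Solving: y_kiln = 6, y_wheel time = 3.
Δz = y_kiln·Δb = 6 × (-6) = -36, so new z* = 744 − 36 = 708.

708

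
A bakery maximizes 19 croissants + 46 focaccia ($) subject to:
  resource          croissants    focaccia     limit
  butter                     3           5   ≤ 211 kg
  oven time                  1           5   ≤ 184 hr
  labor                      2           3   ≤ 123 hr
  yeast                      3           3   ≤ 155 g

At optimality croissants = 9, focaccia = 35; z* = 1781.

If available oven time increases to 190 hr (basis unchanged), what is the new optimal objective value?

Check each constraint at x*: butter 202/211 (slack 9); oven time 184/184 (tight); labor 123/123 (tight); yeast 132/155 (slack 23).
Since butter, yeast are not tight, their duals are 0.
From A_Bᵀ y = c: 1·y_oven time + 2·y_labor = 19; 5·y_oven time + 3·y_labor = 46.
Solving: y_oven time = 5, y_labor = 7.
Δz = y_oven time·Δb = 5 × (6) = 30, so new z* = 1781 + 30 = 1811.

1811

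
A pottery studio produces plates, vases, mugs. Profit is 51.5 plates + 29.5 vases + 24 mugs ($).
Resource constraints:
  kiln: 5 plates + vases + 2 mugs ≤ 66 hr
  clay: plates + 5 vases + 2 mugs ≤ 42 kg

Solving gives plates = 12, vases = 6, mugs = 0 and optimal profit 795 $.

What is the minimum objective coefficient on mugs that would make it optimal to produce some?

Check each constraint at x*: kiln 66/66 (tight); clay 42/42 (tight).
The binding rows give the dual system: 5·y_kiln + 1·y_clay = 51.5 and 1·y_kiln + 5·y_clay = 29.5.
→ y_kiln = 9.5 and y_clay = 4.
mugs enters the basis when its profit ≥ yᵀa₃ = 9.5·2 + 4·2 = 27.

27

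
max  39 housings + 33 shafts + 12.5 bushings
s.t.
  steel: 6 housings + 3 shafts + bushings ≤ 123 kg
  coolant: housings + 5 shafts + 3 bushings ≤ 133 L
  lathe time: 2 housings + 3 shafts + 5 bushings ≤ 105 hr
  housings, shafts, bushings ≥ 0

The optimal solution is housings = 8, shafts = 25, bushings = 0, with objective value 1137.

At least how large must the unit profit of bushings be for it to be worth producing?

Binding: steel and coolant. Non-binding: lathe time (14 unused).
Slack constraints have shadow price 0 (complementary slackness).
The binding rows give the dual system: 6·y_steel + 1·y_coolant = 39 and 3·y_steel + 5·y_coolant = 33.
This yields shadow prices y_steel = 6, y_coolant = 3.
bushings enters the basis when its profit ≥ yᵀa₃ = 6·1 + 3·3 = 15.

15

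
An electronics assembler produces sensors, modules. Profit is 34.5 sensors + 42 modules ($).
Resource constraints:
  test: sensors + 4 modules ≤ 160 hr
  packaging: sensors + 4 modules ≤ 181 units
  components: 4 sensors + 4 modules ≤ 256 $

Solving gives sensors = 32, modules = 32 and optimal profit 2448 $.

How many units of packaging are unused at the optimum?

packaging used = 1·32 + 4·32 = 160; slack = 181 − 160 = 21.

21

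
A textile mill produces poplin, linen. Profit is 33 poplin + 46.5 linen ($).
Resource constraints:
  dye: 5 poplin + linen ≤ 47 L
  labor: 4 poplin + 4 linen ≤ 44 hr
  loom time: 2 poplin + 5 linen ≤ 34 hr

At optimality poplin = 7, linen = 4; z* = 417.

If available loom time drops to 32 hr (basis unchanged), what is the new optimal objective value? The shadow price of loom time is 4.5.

Δb = -2, so new z* = 417 + (4.5)·(-2) = 417 − 9 = 408.

408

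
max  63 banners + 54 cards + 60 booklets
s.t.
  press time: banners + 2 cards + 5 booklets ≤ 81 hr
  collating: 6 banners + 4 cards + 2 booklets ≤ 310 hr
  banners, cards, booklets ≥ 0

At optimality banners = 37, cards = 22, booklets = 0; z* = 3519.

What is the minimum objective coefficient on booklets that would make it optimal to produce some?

63

Check each constraint at x*: press time 81/81 (tight); collating 310/310 (tight).
The binding rows give the dual system: 1·y_press time + 6·y_collating = 63 and 2·y_press time + 4·y_collating = 54.
This yields shadow prices y_press time = 9, y_collating = 9.
booklets enters the basis when its profit ≥ yᵀa₃ = 9·5 + 9·2 = 63.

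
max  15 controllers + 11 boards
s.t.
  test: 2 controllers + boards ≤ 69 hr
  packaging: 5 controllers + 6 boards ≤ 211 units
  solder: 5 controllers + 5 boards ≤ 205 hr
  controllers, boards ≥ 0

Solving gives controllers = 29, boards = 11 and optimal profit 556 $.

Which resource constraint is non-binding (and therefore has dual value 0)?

solder

test: 69/69 (binding)
packaging: 211/211 (binding)
solder: 200/205 (slack 5)
By complementary slackness, a constraint with positive slack has shadow price 0 → solder.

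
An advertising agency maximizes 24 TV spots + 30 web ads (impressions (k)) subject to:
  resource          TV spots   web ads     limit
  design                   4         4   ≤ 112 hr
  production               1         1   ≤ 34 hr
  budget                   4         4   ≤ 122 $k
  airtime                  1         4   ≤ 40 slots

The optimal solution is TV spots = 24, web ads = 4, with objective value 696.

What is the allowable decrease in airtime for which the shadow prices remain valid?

12

Binding constraints: design, airtime. The basis is B = [[4,4],[1,4]] with det 12.
Per unit decrease in airtime, x* moves by d = (0.3333, -0.3333).
The basis stays optimal until web ads reaches 0; allowable decrease = 12 slots.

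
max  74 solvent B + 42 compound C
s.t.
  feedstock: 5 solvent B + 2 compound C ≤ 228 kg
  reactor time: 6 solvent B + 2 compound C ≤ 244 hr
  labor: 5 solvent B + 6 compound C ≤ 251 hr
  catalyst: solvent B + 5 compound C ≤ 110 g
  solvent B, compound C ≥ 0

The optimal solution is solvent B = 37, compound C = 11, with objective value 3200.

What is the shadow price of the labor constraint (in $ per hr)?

4

At the optimum: feedstock uses 207 of 228 (slack = 21); reactor time uses 244 of 244 (binding); labor uses 251 of 251 (binding); catalyst uses 92 of 110 (slack = 18).
Slack constraints have shadow price 0 (complementary slackness).
The binding rows give the dual system: 6·y_reactor time + 5·y_labor = 74 and 2·y_reactor time + 6·y_labor = 42.
Solving: y_reactor time = 9, y_labor = 4.
Shadow price of labor = 4.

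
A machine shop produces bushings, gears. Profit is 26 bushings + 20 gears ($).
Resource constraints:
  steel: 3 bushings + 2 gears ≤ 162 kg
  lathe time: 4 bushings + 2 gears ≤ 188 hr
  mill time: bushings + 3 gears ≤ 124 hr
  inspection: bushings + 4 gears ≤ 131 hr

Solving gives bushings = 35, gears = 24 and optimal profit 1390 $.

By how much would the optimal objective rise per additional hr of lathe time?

6

At the optimum: steel uses 153 of 162 (slack = 9); lathe time uses 188 of 188 (binding); mill time uses 107 of 124 (slack = 17); inspection uses 131 of 131 (binding).
Slack constraints have shadow price 0 (complementary slackness).
Dual feasibility on the basic columns requires 4·y_lathe time + 1·y_inspection = 26, 2·y_lathe time + 4·y_inspection = 20.
→ y_lathe time = 6 and y_inspection = 2.
Shadow price of lathe time = 6.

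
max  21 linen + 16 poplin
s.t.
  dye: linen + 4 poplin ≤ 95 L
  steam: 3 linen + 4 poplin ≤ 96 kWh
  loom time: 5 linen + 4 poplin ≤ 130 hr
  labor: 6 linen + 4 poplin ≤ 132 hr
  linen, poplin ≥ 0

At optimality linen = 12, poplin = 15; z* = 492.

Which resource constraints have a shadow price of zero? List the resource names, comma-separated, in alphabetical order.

dye, loom time

dye: 72/95 (slack 23)
steam: 96/96 (binding)
loom time: 120/130 (slack 10)
labor: 132/132 (binding)
By complementary slackness, a constraint with positive slack has shadow price 0 → dye, loom time.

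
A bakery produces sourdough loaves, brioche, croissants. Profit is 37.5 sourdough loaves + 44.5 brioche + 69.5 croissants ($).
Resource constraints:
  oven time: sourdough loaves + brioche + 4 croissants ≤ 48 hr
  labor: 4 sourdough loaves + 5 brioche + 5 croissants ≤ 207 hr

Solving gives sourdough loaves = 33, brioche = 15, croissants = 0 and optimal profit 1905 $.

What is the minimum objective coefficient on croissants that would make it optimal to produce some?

At the optimum: oven time uses 48 of 48 (binding); labor uses 207 of 207 (binding).
From A_Bᵀ y = c: 1·y_oven time + 4·y_labor = 37.5; 1·y_oven time + 5·y_labor = 44.5.
→ y_oven time = 9.5 and y_labor = 7.
croissants enters the basis when its profit ≥ yᵀa₃ = 9.5·4 + 7·5 = 73.

73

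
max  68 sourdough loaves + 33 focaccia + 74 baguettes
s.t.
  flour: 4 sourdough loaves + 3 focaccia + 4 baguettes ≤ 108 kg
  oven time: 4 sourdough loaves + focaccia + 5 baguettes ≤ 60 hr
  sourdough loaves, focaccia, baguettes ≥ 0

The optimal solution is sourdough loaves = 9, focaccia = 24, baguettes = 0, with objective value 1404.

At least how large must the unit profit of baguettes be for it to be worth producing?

At the optimum: flour uses 108 of 108 (binding); oven time uses 60 of 60 (binding).
From A_Bᵀ y = c: 4·y_flour + 4·y_oven time = 68; 3·y_flour + 1·y_oven time = 33.
This yields shadow prices y_flour = 8, y_oven time = 9.
baguettes enters the basis when its profit ≥ yᵀa₃ = 8·4 + 9·5 = 77.

77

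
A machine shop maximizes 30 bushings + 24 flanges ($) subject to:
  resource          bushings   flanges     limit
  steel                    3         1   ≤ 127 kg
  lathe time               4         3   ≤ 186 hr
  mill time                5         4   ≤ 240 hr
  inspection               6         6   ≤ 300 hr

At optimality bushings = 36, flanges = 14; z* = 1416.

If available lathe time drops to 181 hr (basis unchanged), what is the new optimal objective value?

At the optimum: steel uses 122 of 127 (slack = 5); lathe time uses 186 of 186 (binding); mill time uses 236 of 240 (slack = 4); inspection uses 300 of 300 (binding).
Since steel, mill time are not tight, their duals are 0.
The binding rows give the dual system: 4·y_lathe time + 6·y_inspection = 30 and 3·y_lathe time + 6·y_inspection = 24.
→ y_lathe time = 6 and y_inspection = 1.
Δz = y_lathe time·Δb = 6 × (-5) = -30, so new z* = 1416 − 30 = 1386.

1386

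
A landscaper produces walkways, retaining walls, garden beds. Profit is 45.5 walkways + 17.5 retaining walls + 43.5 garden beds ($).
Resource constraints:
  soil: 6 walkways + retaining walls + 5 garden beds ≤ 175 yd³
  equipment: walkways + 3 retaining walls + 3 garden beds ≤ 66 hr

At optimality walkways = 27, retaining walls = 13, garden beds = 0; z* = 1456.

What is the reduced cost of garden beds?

Both soil and equipment are binding at x*.
Dual feasibility on the basic columns requires 6·y_soil + 1·y_equipment = 45.5, 1·y_soil + 3·y_equipment = 17.5.
Solving: y_soil = 7, y_equipment = 3.5.
Reduced cost of garden beds: c₃ − yᵀa₃ = 43.5 − (7·5 + 3.5·3) = 43.5 − 45.5 = -2.

-2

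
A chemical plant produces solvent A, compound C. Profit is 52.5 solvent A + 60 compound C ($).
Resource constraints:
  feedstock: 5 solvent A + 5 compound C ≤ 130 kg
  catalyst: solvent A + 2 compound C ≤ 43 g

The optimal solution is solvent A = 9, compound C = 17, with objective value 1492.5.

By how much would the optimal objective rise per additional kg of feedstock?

Check each constraint at x*: feedstock 130/130 (tight); catalyst 43/43 (tight).
Dual feasibility on the basic columns requires 5·y_feedstock + 1·y_catalyst = 52.5, 5·y_feedstock + 2·y_catalyst = 60.
Solving: y_feedstock = 9, y_catalyst = 7.5.
Shadow price of feedstock = 9.

9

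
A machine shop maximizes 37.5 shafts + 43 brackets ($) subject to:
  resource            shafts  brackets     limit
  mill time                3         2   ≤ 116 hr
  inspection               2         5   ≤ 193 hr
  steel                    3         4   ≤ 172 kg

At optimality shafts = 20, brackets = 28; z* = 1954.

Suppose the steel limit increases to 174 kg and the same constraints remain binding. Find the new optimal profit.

Check each constraint at x*: mill time 116/116 (tight); inspection 180/193 (slack 13); steel 172/172 (tight).
Since inspection is not tight, its dual is 0.
Dual feasibility on the basic columns requires 3·y_mill time + 3·y_steel = 37.5, 2·y_mill time + 4·y_steel = 43.
This yields shadow prices y_mill time = 3.5, y_steel = 9.
Δz = y_steel·Δb = 9 × (2) = 18, so new z* = 1954 + 18 = 1972.

1972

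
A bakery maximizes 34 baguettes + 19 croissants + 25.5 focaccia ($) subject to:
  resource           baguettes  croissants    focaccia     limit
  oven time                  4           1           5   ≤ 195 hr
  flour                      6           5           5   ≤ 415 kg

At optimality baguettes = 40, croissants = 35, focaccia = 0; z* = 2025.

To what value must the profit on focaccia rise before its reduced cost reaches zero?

At the optimum: oven time uses 195 of 195 (binding); flour uses 415 of 415 (binding).
Dual feasibility on the basic columns requires 4·y_oven time + 6·y_flour = 34, 1·y_oven time + 5·y_flour = 19.
Solving: y_oven time = 4, y_flour = 3.
focaccia enters the basis when its profit ≥ yᵀa₃ = 4·5 + 3·5 = 35.

35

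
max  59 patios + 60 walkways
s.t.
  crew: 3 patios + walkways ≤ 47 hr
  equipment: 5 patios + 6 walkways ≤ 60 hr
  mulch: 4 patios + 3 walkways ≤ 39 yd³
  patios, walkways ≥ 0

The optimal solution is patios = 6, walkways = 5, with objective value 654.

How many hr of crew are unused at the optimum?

crew used = 3·6 + 1·5 = 23; slack = 47 − 23 = 24.

24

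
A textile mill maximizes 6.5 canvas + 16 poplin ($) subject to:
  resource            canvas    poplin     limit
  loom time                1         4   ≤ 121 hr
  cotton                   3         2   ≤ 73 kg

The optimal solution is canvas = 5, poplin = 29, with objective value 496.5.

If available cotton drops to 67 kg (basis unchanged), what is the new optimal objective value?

490.5

Both loom time and cotton are binding at x*.
From A_Bᵀ y = c: 1·y_loom time + 3·y_cotton = 6.5; 4·y_loom time + 2·y_cotton = 16.
This yields shadow prices y_loom time = 3.5, y_cotton = 1.
Δz = y_cotton·Δb = 1 × (-6) = -6, so new z* = 496.5 − 6 = 490.5.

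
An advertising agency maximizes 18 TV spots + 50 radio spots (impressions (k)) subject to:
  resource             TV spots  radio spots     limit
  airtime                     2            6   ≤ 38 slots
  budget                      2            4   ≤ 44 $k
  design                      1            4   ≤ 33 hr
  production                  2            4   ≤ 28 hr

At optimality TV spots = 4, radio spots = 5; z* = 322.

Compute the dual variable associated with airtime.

Check each constraint at x*: airtime 38/38 (tight); budget 28/44 (slack 16); design 24/33 (slack 9); production 28/28 (tight).
Since budget, design are not tight, their duals are 0.
From A_Bᵀ y = c: 2·y_airtime + 2·y_production = 18; 6·y_airtime + 4·y_production = 50.
→ y_airtime = 7 and y_production = 2.
Shadow price of airtime = 7.

7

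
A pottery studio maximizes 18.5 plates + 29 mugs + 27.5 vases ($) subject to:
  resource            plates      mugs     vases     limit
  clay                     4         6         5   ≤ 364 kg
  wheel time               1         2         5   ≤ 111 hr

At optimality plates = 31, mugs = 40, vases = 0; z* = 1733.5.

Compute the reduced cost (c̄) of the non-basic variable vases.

-5

At the optimum: clay uses 364 of 364 (binding); wheel time uses 111 of 111 (binding).
The binding rows give the dual system: 4·y_clay + 1·y_wheel time = 18.5 and 6·y_clay + 2·y_wheel time = 29.
This yields shadow prices y_clay = 4, y_wheel time = 2.5.
Reduced cost of vases: c₃ − yᵀa₃ = 27.5 − (4·5 + 2.5·5) = 27.5 − 32.5 = -5.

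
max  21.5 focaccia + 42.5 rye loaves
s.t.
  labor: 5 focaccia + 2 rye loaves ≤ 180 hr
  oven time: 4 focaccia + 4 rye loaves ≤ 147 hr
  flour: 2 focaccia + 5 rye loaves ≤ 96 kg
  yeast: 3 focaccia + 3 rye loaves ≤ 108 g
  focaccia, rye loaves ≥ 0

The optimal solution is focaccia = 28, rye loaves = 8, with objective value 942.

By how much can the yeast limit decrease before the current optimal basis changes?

50.4

Binding constraints: flour, yeast. The basis is B = [[2,5],[3,3]] with det -9.
Per unit decrease in yeast, x* moves by d = (-0.5556, 0.2222).
The basis stays optimal until focaccia reaches 0; allowable decrease = 50.4 g.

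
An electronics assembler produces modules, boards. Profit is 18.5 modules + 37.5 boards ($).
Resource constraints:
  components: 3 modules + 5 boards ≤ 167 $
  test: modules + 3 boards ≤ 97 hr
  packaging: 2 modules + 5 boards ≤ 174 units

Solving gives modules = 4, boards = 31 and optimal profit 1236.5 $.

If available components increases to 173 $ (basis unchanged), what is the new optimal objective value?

At the optimum: components uses 167 of 167 (binding); test uses 97 of 97 (binding); packaging uses 163 of 174 (slack = 11).
By complementary slackness, y = 0 for the non-binding constraint.
The binding rows give the dual system: 3·y_components + 1·y_test = 18.5 and 5·y_components + 3·y_test = 37.5.
Solving: y_components = 4.5, y_test = 5.
Δz = y_components·Δb = 4.5 × (6) = 27, so new z* = 1236.5 + 27 = 1263.5.

1263.5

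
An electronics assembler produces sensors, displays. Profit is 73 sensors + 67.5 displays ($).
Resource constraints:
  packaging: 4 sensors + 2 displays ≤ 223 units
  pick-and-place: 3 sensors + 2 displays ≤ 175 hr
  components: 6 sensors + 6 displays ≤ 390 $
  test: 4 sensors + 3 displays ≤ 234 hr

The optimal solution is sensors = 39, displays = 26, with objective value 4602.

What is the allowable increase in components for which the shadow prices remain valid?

Binding constraints: components, test. The basis is B = [[6,6],[4,3]] with det -6.
Per unit increase in components, x* moves by d = (-0.5, 0.6667).
The basis stays optimal until sensors reaches 0; allowable increase = 78 $.

78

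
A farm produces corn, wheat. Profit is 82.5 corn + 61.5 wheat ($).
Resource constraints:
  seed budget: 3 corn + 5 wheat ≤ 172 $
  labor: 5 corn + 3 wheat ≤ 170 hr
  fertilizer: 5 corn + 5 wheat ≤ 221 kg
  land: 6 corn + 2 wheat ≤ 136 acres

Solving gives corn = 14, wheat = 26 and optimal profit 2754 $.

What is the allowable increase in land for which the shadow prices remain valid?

Binding constraints: seed budget, land. The basis is B = [[3,5],[6,2]] with det -24.
Per unit increase in land, x* moves by d = (0.2083, -0.125).
The basis stays optimal until labor becomes binding; allowable increase = 33 acres.

33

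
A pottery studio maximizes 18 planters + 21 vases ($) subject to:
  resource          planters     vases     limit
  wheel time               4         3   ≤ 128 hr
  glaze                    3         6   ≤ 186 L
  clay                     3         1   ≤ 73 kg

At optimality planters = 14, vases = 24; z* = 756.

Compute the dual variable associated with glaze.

2

Check each constraint at x*: wheel time 128/128 (tight); glaze 186/186 (tight); clay 66/73 (slack 7).
Slack constraints have shadow price 0 (complementary slackness).
The binding rows give the dual system: 4·y_wheel time + 3·y_glaze = 18 and 3·y_wheel time + 6·y_glaze = 21.
This yields shadow prices y_wheel time = 3, y_glaze = 2.
Shadow price of glaze = 2.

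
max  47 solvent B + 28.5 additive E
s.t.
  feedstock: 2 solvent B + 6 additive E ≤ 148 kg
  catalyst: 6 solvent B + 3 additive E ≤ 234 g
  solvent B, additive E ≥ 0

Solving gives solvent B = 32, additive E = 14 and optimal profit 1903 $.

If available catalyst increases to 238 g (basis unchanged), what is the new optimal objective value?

1933

At the optimum: feedstock uses 148 of 148 (binding); catalyst uses 234 of 234 (binding).
The binding rows give the dual system: 2·y_feedstock + 6·y_catalyst = 47 and 6·y_feedstock + 3·y_catalyst = 28.5.
→ y_feedstock = 1 and y_catalyst = 7.5.
Δz = y_catalyst·Δb = 7.5 × (4) = 30, so new z* = 1903 + 30 = 1933.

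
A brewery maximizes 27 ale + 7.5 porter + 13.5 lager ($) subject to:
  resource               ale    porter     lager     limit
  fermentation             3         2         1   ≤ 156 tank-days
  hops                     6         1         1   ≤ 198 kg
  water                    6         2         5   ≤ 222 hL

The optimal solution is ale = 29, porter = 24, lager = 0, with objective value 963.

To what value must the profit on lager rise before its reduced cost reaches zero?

Binding: hops and water. Non-binding: fermentation (21 unused).
By complementary slackness, y = 0 for the non-binding constraint.
Dual feasibility on the basic columns requires 6·y_hops + 6·y_water = 27, 1·y_hops + 2·y_water = 7.5.
→ y_hops = 1.5 and y_water = 3.
lager enters the basis when its profit ≥ yᵀa₃ = 1.5·1 + 3·5 = 16.5.

16.5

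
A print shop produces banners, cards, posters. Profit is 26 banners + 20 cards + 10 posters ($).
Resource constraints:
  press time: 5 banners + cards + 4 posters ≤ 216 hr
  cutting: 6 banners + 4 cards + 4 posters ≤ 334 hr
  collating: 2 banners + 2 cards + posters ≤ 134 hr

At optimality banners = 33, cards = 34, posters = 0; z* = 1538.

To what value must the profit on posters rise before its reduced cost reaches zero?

16

At the optimum: press time uses 199 of 216 (slack = 17); cutting uses 334 of 334 (binding); collating uses 134 of 134 (binding).
Slack constraints have shadow price 0 (complementary slackness).
Dual feasibility on the basic columns requires 6·y_cutting + 2·y_collating = 26, 4·y_cutting + 2·y_collating = 20.
→ y_cutting = 3 and y_collating = 4.
posters enters the basis when its profit ≥ yᵀa₃ = 3·4 + 4·1 = 16.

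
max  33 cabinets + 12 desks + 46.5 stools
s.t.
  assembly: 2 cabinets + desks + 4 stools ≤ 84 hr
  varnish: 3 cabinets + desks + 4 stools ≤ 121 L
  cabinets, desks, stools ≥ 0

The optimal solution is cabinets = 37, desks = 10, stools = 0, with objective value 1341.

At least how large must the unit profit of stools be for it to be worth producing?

Both assembly and varnish are binding at x*.
From A_Bᵀ y = c: 2·y_assembly + 3·y_varnish = 33; 1·y_assembly + 1·y_varnish = 12.
This yields shadow prices y_assembly = 3, y_varnish = 9.
stools enters the basis when its profit ≥ yᵀa₃ = 3·4 + 9·4 = 48.

48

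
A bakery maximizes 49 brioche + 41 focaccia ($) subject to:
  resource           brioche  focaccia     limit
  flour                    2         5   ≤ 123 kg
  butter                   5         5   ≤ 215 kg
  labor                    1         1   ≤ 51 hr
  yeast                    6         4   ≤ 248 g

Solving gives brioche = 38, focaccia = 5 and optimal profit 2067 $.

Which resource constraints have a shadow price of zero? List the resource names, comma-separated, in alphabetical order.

flour, labor

flour: 101/123 (slack 22)
butter: 215/215 (binding)
labor: 43/51 (slack 8)
yeast: 248/248 (binding)
By complementary slackness, a constraint with positive slack has shadow price 0 → flour, labor.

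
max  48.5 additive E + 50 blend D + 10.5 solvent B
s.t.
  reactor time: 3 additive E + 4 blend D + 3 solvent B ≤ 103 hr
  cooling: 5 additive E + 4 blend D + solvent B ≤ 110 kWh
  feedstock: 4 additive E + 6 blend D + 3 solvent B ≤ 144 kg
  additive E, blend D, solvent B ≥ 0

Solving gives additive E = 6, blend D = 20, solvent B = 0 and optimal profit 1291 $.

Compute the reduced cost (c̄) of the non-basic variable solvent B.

-8

Binding: cooling and feedstock. Non-binding: reactor time (5 unused).
Slack constraints have shadow price 0 (complementary slackness).
Dual feasibility on the basic columns requires 5·y_cooling + 4·y_feedstock = 48.5, 4·y_cooling + 6·y_feedstock = 50.
→ y_cooling = 6.5 and y_feedstock = 4.
Reduced cost of solvent B: c₃ − yᵀa₃ = 10.5 − (6.5·1 + 4·3) = 10.5 − 18.5 = -8.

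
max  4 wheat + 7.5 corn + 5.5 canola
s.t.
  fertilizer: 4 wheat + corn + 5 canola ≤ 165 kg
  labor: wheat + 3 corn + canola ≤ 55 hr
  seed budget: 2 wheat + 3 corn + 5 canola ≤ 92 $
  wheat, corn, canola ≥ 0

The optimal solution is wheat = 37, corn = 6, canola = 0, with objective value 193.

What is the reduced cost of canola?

-3

Binding: labor and seed budget. Non-binding: fertilizer (11 unused).
Slack constraints have shadow price 0 (complementary slackness).
The binding rows give the dual system: 1·y_labor + 2·y_seed budget = 4 and 3·y_labor + 3·y_seed budget = 7.5.
Solving: y_labor = 1, y_seed budget = 1.5.
Reduced cost of canola: c₃ − yᵀa₃ = 5.5 − (1·1 + 1.5·5) = 5.5 − 8.5 = -3.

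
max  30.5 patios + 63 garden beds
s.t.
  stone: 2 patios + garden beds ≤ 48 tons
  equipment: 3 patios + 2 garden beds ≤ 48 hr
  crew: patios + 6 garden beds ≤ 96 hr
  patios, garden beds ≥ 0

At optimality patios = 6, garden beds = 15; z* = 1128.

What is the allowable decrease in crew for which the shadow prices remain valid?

80

Binding constraints: equipment, crew. The basis is B = [[3,2],[1,6]] with det 16.
Per unit decrease in crew, x* moves by d = (0.125, -0.1875).
The basis stays optimal until garden beds reaches 0; allowable decrease = 80 hr.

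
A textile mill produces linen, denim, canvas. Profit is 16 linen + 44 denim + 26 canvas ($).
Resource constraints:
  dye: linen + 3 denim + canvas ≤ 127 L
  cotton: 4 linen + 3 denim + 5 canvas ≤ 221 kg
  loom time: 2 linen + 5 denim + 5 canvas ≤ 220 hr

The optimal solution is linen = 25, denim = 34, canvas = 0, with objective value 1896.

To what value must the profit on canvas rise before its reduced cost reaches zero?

28

Binding: dye and loom time. Non-binding: cotton (19 unused).
By complementary slackness, y = 0 for the non-binding constraint.
Dual feasibility on the basic columns requires 1·y_dye + 2·y_loom time = 16, 3·y_dye + 5·y_loom time = 44.
This yields shadow prices y_dye = 8, y_loom time = 4.
canvas enters the basis when its profit ≥ yᵀa₃ = 8·1 + 4·5 = 28.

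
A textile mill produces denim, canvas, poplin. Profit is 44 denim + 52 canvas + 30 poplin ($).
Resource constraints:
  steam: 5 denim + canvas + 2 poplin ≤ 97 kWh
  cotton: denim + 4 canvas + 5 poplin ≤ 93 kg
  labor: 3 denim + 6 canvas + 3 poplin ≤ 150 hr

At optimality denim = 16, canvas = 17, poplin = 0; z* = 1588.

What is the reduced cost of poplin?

-2

Binding: steam and labor. Non-binding: cotton (9 unused).
Since cotton is not tight, its dual is 0.
From A_Bᵀ y = c: 5·y_steam + 3·y_labor = 44; 1·y_steam + 6·y_labor = 52.
This yields shadow prices y_steam = 4, y_labor = 8.
Reduced cost of poplin: c₃ − yᵀa₃ = 30 − (4·2 + 8·3) = 30 − 32 = -2.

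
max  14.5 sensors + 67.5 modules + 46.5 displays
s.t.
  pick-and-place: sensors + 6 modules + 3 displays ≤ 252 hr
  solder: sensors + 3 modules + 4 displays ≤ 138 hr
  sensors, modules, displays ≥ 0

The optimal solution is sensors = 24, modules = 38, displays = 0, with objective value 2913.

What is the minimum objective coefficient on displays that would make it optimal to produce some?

50

At the optimum: pick-and-place uses 252 of 252 (binding); solder uses 138 of 138 (binding).
From A_Bᵀ y = c: 1·y_pick-and-place + 1·y_solder = 14.5; 6·y_pick-and-place + 3·y_solder = 67.5.
→ y_pick-and-place = 8 and y_solder = 6.5.
displays enters the basis when its profit ≥ yᵀa₃ = 8·3 + 6.5·4 = 50.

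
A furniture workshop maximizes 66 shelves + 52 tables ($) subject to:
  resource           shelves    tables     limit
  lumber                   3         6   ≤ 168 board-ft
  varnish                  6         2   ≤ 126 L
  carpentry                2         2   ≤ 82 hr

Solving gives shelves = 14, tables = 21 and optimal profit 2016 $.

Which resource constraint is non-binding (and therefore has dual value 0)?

lumber: 168/168 (binding)
varnish: 126/126 (binding)
carpentry: 70/82 (slack 12)
By complementary slackness, a constraint with positive slack has shadow price 0 → carpentry.

carpentry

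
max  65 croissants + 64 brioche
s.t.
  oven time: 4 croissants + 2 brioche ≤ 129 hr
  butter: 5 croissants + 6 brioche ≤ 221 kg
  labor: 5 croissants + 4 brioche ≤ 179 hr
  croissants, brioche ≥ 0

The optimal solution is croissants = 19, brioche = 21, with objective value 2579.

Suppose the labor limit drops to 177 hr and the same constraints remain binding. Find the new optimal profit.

At the optimum: oven time uses 118 of 129 (slack = 11); butter uses 221 of 221 (binding); labor uses 179 of 179 (binding).
Slack constraints have shadow price 0 (complementary slackness).
The binding rows give the dual system: 5·y_butter + 5·y_labor = 65 and 6·y_butter + 4·y_labor = 64.
Solving: y_butter = 6, y_labor = 7.
Δz = y_labor·Δb = 7 × (-2) = -14, so new z* = 2579 − 14 = 2565.

2565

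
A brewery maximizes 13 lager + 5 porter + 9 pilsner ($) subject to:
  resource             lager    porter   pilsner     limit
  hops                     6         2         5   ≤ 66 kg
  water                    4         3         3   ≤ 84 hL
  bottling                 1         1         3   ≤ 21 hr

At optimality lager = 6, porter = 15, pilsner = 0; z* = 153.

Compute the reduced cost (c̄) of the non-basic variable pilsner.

-4

At the optimum: hops uses 66 of 66 (binding); water uses 69 of 84 (slack = 15); bottling uses 21 of 21 (binding).
By complementary slackness, y = 0 for the non-binding constraint.
From A_Bᵀ y = c: 6·y_hops + 1·y_bottling = 13; 2·y_hops + 1·y_bottling = 5.
This yields shadow prices y_hops = 2, y_bottling = 1.
Reduced cost of pilsner: c₃ − yᵀa₃ = 9 − (2·5 + 1·3) = 9 − 13 = -4.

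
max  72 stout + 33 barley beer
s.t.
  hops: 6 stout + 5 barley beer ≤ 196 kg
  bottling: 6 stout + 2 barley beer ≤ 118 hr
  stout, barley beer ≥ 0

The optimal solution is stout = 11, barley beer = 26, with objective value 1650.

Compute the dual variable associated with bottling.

9

At the optimum: hops uses 196 of 196 (binding); bottling uses 118 of 118 (binding).
From A_Bᵀ y = c: 6·y_hops + 6·y_bottling = 72; 5·y_hops + 2·y_bottling = 33.
This yields shadow prices y_hops = 3, y_bottling = 9.
Shadow price of bottling = 9.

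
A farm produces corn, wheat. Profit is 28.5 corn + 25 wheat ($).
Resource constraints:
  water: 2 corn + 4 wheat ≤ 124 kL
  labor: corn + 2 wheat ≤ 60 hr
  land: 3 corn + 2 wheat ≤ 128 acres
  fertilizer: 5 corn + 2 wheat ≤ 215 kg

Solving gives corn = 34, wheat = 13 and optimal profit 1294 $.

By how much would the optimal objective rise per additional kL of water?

At the optimum: water uses 120 of 124 (slack = 4); labor uses 60 of 60 (binding); land uses 128 of 128 (binding); fertilizer uses 196 of 215 (slack = 19).
Slack constraints have shadow price 0 (complementary slackness).
From A_Bᵀ y = c: 1·y_labor + 3·y_land = 28.5; 2·y_labor + 2·y_land = 25.
→ y_labor = 4.5 and y_land = 8.
Shadow price of water = 0.

0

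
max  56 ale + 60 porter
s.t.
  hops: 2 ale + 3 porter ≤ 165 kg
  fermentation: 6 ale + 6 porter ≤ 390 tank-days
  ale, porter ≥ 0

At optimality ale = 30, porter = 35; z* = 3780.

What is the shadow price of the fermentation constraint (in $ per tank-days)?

8

Check each constraint at x*: hops 165/165 (tight); fermentation 390/390 (tight).
The binding rows give the dual system: 2·y_hops + 6·y_fermentation = 56 and 3·y_hops + 6·y_fermentation = 60.
Solving: y_hops = 4, y_fermentation = 8.
Shadow price of fermentation = 8.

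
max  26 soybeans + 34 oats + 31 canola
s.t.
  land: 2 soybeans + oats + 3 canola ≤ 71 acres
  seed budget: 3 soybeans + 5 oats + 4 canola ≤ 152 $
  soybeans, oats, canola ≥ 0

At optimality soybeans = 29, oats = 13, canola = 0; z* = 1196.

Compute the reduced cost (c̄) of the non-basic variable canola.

-5

Both land and seed budget are binding at x*.
The binding rows give the dual system: 2·y_land + 3·y_seed budget = 26 and 1·y_land + 5·y_seed budget = 34.
This yields shadow prices y_land = 4, y_seed budget = 6.
Reduced cost of canola: c₃ − yᵀa₃ = 31 − (4·3 + 6·4) = 31 − 36 = -5.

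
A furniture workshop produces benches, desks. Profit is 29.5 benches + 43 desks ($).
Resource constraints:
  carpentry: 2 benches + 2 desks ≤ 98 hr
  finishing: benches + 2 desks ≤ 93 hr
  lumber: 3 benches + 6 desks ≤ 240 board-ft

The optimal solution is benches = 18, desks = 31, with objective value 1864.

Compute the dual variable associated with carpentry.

Binding: carpentry and lumber. Non-binding: finishing (13 unused).
Slack constraints have shadow price 0 (complementary slackness).
The binding rows give the dual system: 2·y_carpentry + 3·y_lumber = 29.5 and 2·y_carpentry + 6·y_lumber = 43.
→ y_carpentry = 8 and y_lumber = 4.5.
Shadow price of carpentry = 8.

8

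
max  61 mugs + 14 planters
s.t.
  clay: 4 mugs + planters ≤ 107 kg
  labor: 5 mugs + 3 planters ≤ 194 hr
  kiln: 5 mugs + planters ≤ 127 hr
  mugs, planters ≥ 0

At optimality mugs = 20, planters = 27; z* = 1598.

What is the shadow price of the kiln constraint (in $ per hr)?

Check each constraint at x*: clay 107/107 (tight); labor 181/194 (slack 13); kiln 127/127 (tight).
Slack constraints have shadow price 0 (complementary slackness).
From A_Bᵀ y = c: 4·y_clay + 5·y_kiln = 61; 1·y_clay + 1·y_kiln = 14.
→ y_clay = 9 and y_kiln = 5.
Shadow price of kiln = 5.

5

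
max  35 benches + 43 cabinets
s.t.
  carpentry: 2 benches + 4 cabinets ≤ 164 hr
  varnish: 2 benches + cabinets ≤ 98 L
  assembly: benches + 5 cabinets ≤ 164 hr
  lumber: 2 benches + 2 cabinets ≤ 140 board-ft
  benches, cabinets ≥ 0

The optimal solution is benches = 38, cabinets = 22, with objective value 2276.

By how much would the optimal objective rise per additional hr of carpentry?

8.5

Binding: carpentry and varnish. Non-binding: assembly (16 unused), lumber (20 unused).
By complementary slackness, y = 0 for the non-binding constraints.
Dual feasibility on the basic columns requires 2·y_carpentry + 2·y_varnish = 35, 4·y_carpentry + 1·y_varnish = 43.
→ y_carpentry = 8.5 and y_varnish = 9.
Shadow price of carpentry = 8.5.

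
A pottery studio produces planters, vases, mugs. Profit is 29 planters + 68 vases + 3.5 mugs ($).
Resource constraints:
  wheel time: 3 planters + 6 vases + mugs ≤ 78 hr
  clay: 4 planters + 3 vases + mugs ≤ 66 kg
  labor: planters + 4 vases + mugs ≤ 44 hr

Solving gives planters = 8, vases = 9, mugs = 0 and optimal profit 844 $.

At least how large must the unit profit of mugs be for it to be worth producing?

13

Binding: wheel time and labor. Non-binding: clay (7 unused).
By complementary slackness, y = 0 for the non-binding constraint.
The binding rows give the dual system: 3·y_wheel time + 1·y_labor = 29 and 6·y_wheel time + 4·y_labor = 68.
Solving: y_wheel time = 8, y_labor = 5.
mugs enters the basis when its profit ≥ yᵀa₃ = 8·1 + 5·1 = 13.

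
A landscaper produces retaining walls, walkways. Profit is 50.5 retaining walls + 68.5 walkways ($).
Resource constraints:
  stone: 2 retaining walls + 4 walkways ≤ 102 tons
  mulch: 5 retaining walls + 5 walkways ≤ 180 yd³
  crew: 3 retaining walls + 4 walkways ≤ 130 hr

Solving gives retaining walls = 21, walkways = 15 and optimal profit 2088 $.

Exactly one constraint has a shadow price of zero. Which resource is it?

crew

stone: 102/102 (binding)
mulch: 180/180 (binding)
crew: 123/130 (slack 7)
By complementary slackness, a constraint with positive slack has shadow price 0 → crew.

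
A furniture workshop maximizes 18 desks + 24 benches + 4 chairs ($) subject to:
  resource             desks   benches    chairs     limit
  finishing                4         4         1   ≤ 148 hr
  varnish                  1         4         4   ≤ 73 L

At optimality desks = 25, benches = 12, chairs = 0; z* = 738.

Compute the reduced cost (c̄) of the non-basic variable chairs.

-8

Check each constraint at x*: finishing 148/148 (tight); varnish 73/73 (tight).
Dual feasibility on the basic columns requires 4·y_finishing + 1·y_varnish = 18, 4·y_finishing + 4·y_varnish = 24.
Solving: y_finishing = 4, y_varnish = 2.
Reduced cost of chairs: c₃ − yᵀa₃ = 4 − (4·1 + 2·4) = 4 − 12 = -8.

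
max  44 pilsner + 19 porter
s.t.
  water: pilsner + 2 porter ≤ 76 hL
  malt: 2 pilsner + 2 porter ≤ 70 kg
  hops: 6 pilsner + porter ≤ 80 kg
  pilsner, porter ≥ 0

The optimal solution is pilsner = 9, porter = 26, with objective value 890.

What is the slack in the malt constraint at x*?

malt used = 2·9 + 2·26 = 70; slack = 70 − 70 = 0.

0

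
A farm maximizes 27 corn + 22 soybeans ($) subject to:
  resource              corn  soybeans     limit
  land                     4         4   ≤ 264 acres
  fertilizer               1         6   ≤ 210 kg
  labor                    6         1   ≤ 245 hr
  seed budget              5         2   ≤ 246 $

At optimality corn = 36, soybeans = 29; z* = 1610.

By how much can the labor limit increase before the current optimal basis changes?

7

Binding constraints: fertilizer, labor. The basis is B = [[1,6],[6,1]] with det -35.
Per unit increase in labor, x* moves by d = (0.1714, -0.0286).
The basis stays optimal until land becomes binding; allowable increase = 7 hr.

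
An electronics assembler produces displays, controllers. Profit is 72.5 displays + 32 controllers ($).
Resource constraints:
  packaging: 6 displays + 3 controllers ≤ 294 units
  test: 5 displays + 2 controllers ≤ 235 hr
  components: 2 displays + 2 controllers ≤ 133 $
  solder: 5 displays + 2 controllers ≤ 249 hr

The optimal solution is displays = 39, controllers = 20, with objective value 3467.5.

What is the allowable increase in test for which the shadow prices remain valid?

10

Binding constraints: packaging, test. The basis is B = [[6,3],[5,2]] with det -3.
Per unit increase in test, x* moves by d = (1, -2).
The basis stays optimal until controllers reaches 0; allowable increase = 10 hr.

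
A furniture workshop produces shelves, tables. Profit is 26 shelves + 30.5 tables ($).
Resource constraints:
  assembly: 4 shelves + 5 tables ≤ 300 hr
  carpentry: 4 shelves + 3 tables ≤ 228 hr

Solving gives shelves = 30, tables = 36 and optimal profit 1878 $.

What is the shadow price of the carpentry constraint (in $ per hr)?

At the optimum: assembly uses 300 of 300 (binding); carpentry uses 228 of 228 (binding).
From A_Bᵀ y = c: 4·y_assembly + 4·y_carpentry = 26; 5·y_assembly + 3·y_carpentry = 30.5.
This yields shadow prices y_assembly = 5.5, y_carpentry = 1.
Shadow price of carpentry = 1.

1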